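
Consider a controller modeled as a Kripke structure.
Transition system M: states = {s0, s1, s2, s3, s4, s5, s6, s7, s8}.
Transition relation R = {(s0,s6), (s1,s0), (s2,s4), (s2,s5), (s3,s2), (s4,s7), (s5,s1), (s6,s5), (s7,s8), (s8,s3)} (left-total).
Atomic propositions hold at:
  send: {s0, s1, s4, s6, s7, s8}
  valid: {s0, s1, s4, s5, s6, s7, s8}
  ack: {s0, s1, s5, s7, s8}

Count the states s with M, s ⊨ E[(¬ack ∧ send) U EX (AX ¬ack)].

Sat(¬ack) = {s2, s3, s4, s6}
Sat(¬ack ∧ send) = {s4, s6}
Sat(AX ¬ack) = {s : every successor in {s2, s3, s4, s6}} = {s0, s3, s8}
Sat(EX (AX ¬ack)) = {s : some successor in {s0, s3, s8}} = {s1, s7, s8}
E[(¬ack ∧ send) U EX (AX ¬ack)]: least fixpoint, start Z0 = Sat(EX (AX ¬ack)) = {s1, s7, s8}, add states in Sat(¬ack ∧ send) with some successor in Z. Z1 = {s1, s4, s7, s8}; fixed.
Sat(E[(¬ack ∧ send) U EX (AX ¬ack)]) = {s1, s4, s7, s8}
|Sat(E[(¬ack ∧ send) U EX (AX ¬ack)])| = |{s1, s4, s7, s8}| = 4.

4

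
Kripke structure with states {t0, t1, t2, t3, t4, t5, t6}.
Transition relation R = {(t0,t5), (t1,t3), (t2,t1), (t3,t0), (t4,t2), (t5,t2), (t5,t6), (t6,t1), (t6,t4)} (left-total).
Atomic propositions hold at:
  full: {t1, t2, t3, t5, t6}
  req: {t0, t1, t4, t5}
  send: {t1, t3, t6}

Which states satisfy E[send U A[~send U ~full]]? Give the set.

Sat(~send) = {t0, t2, t4, t5}
Sat(~full) = {t0, t4}
A[~send U ~full]: least fixpoint, start Z0 = Sat(~full) = {t0, t4}, add states in Sat(~send) with every successor in Z. Already a fixed point.
Sat(A[~send U ~full]) = {t0, t4}
E[send U A[~send U ~full]]: least fixpoint, start Z0 = Sat(A[~send U ~full]) = {t0, t4}, add states in Sat(send) with some successor in Z. Z1 = {t0, t3, t4, t6}; Z2 = {t0, t1, t3, t4, t6}; fixed.
Sat(E[send U A[~send U ~full]]) = {t0, t1, t3, t4, t6}

{t0, t1, t3, t4, t6}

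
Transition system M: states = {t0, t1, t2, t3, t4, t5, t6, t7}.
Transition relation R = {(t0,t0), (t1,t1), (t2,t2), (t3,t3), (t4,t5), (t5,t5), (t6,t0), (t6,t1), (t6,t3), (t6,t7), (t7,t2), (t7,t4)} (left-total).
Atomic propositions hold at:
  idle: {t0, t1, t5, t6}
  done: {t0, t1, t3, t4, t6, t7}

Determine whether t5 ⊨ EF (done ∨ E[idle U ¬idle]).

Sat(¬idle) = {t2, t3, t4, t7}
E[idle U ¬idle]: least fixpoint, start Z0 = Sat(¬idle) = {t2, t3, t4, t7}, add states in Sat(idle) with some successor in Z. Z1 = {t2, t3, t4, t6, t7}; fixed.
Sat(E[idle U ¬idle]) = {t2, t3, t4, t6, t7}
Sat(done ∨ E[idle U ¬idle]) = {t0, t1, t2, t3, t4, t6, t7}
EF (done ∨ E[idle U ¬idle]): least fixpoint, start Z0 = {t0, t1, t2, t3, t4, t6, t7}, add states with some successor in Z. Already a fixed point.
Sat(EF (done ∨ E[idle U ¬idle])) = {t0, t1, t2, t3, t4, t6, t7}
t5 ∉ Sat(EF (done ∨ E[idle U ¬idle])) = {t0, t1, t2, t3, t4, t6, t7}, so the formula does not hold at t5.

No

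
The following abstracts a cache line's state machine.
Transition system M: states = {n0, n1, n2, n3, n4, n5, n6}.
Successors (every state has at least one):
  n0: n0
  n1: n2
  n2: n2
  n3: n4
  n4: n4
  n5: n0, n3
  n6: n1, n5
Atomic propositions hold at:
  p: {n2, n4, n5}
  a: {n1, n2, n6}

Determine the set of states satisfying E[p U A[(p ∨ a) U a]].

Sat(p ∨ a) = {n1, n2, n4, n5, n6}
A[(p ∨ a) U a]: least fixpoint, start Z0 = Sat(a) = {n1, n2, n6}, add states in Sat(p ∨ a) with every successor in Z. Already a fixed point.
Sat(A[(p ∨ a) U a]) = {n1, n2, n6}
E[p U A[(p ∨ a) U a]]: least fixpoint, start Z0 = Sat(A[(p ∨ a) U a]) = {n1, n2, n6}, add states in Sat(p) with some successor in Z. Already a fixed point.
Sat(E[p U A[(p ∨ a) U a]]) = {n1, n2, n6}

{n1, n2, n6}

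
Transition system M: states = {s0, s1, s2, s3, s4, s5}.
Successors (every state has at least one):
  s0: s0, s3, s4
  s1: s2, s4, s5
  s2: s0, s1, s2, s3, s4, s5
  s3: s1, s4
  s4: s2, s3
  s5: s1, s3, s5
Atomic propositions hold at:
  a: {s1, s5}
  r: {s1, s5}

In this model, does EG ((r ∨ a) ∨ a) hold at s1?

Sat(r ∨ a) = {s1, s5}
Sat((r ∨ a) ∨ a) = {s1, s5}
EG ((r ∨ a) ∨ a): greatest fixpoint, start Z0 = {s1, s5}, keep only states in Sat with some successor in Z. Already a fixed point.
Sat(EG ((r ∨ a) ∨ a)) = {s1, s5}
s1 ∈ Sat(EG ((r ∨ a) ∨ a)) = {s1, s5}, so the formula holds at s1.

Yes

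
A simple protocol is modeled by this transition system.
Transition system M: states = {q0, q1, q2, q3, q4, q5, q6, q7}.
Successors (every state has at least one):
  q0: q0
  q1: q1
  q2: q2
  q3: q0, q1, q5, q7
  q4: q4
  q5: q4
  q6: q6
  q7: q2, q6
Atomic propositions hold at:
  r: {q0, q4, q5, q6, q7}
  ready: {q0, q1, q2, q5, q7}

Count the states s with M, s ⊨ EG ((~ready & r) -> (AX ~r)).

5

Sat(~ready) = {q3, q4, q6}
Sat(~ready & r) = {q4, q6}
Sat(~r) = {q1, q2, q3}
Sat(AX ~r) = {s : every successor in {q1, q2, q3}} = {q1, q2}
Sat((~ready & r) -> (AX ~r)) = {q0, q1, q2, q3, q5, q7}
EG ((~ready & r) -> (AX ~r)): greatest fixpoint, start Z0 = {q0, q1, q2, q3, q5, q7}, keep only states in Sat with some successor in Z. Z1 = {q0, q1, q2, q3, q7}; fixed.
Sat(EG ((~ready & r) -> (AX ~r))) = {q0, q1, q2, q3, q7}
|Sat(EG ((~ready & r) -> (AX ~r)))| = |{q0, q1, q2, q3, q7}| = 5.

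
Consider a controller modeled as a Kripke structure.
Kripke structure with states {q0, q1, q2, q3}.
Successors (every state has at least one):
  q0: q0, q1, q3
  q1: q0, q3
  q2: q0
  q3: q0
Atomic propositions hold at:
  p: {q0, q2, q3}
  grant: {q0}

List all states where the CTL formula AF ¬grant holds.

Sat(¬grant) = {q1, q2, q3}
AF ¬grant: least fixpoint, start Z0 = {q1, q2, q3}, add states with every successor in Z. Already a fixed point.
Sat(AF ¬grant) = {q1, q2, q3}

{q1, q2, q3}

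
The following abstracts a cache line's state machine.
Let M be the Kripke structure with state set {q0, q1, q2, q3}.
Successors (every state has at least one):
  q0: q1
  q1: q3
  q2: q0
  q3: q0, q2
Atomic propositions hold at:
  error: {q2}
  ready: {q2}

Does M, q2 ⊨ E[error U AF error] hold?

Yes

AF error: least fixpoint, start Z0 = {q2}, add states with every successor in Z. Already a fixed point.
Sat(AF error) = {q2}
E[error U AF error]: least fixpoint, start Z0 = Sat(AF error) = {q2}, add states in Sat(error) with some successor in Z. Already a fixed point.
Sat(E[error U AF error]) = {q2}
q2 ∈ Sat(E[error U AF error]) = {q2}, so the formula holds at q2.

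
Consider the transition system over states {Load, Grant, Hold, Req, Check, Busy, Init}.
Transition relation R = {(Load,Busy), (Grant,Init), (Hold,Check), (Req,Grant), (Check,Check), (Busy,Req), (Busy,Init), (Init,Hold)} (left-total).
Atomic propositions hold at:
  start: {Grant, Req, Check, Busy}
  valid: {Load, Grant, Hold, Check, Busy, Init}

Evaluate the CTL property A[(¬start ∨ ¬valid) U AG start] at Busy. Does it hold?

No

Sat(¬start) = {Load, Hold, Init}
Sat(¬valid) = {Req}
Sat(¬start ∨ ¬valid) = {Load, Hold, Req, Init}
AG start: greatest fixpoint, start Z0 = {Grant, Req, Check, Busy}, keep only states in Sat with every successor in Z. Z1 = {Req, Check}; Z2 = {Check}; fixed.
Sat(AG start) = {Check}
A[(¬start ∨ ¬valid) U AG start]: least fixpoint, start Z0 = Sat(AG start) = {Check}, add states in Sat(¬start ∨ ¬valid) with every successor in Z. Z1 = {Hold, Check}; Z2 = {Hold, Check, Init}; fixed.
Sat(A[(¬start ∨ ¬valid) U AG start]) = {Hold, Check, Init}
Busy ∉ Sat(A[(¬start ∨ ¬valid) U AG start]) = {Hold, Check, Init}, so the formula does not hold at Busy.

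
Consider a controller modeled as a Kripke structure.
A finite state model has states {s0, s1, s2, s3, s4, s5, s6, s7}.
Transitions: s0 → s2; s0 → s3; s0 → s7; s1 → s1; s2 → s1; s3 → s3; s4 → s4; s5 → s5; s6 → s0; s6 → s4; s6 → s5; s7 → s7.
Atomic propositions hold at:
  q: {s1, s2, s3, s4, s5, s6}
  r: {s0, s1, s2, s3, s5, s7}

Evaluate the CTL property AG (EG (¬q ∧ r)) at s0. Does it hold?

Sat(¬q) = {s0, s7}
Sat(¬q ∧ r) = {s0, s7}
EG (¬q ∧ r): greatest fixpoint, start Z0 = {s0, s7}, keep only states in Sat with some successor in Z. Already a fixed point.
Sat(EG (¬q ∧ r)) = {s0, s7}
AG (EG (¬q ∧ r)): greatest fixpoint, start Z0 = {s0, s7}, keep only states in Sat with every successor in Z. Z1 = {s7}; fixed.
Sat(AG (EG (¬q ∧ r))) = {s7}
s0 ∉ Sat(AG (EG (¬q ∧ r))) = {s7}, so the formula does not hold at s0.

No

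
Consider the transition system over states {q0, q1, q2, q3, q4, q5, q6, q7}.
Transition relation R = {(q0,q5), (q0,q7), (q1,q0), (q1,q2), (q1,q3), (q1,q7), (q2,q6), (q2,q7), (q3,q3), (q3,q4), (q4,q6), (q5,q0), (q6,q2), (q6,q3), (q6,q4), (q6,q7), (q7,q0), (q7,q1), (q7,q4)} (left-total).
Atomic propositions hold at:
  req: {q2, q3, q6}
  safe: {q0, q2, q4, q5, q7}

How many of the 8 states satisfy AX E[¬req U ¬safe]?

Sat(¬req) = {q0, q1, q4, q5, q7}
Sat(¬safe) = {q1, q3, q6}
E[¬req U ¬safe]: least fixpoint, start Z0 = Sat(¬safe) = {q1, q3, q6}, add states in Sat(¬req) with some successor in Z. Z1 = {q1, q3, q4, q6, q7}; Z2 = {q0, q1, q3, q4, q6, q7}; Z3 = {q0, q1, q3, q4, q5, q6, q7}; fixed.
Sat(E[¬req U ¬safe]) = {q0, q1, q3, q4, q5, q6, q7}
Sat(AX E[¬req U ¬safe]) = {s : every successor in {q0, q1, q3, q4, q5, q6, q7}} = {q0, q2, q3, q4, q5, q7}
|Sat(AX E[¬req U ¬safe])| = |{q0, q2, q3, q4, q5, q7}| = 6.

6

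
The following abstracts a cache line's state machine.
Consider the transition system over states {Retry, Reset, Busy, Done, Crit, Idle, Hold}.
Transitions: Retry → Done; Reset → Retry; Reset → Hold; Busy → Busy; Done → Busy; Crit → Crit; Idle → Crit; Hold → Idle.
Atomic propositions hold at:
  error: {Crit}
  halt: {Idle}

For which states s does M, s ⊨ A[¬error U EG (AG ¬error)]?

{Retry, Busy, Done}

Sat(¬error) = {Retry, Reset, Busy, Done, Idle, Hold}
AG ¬error: greatest fixpoint, start Z0 = {Retry, Reset, Busy, Done, Idle, Hold}, keep only states in Sat with every successor in Z. Z1 = {Retry, Reset, Busy, Done, Hold}; Z2 = {Retry, Reset, Busy, Done}; Z3 = {Retry, Busy, Done}; fixed.
Sat(AG ¬error) = {Retry, Busy, Done}
EG (AG ¬error): greatest fixpoint, start Z0 = {Retry, Busy, Done}, keep only states in Sat with some successor in Z. Already a fixed point.
Sat(EG (AG ¬error)) = {Retry, Busy, Done}
A[¬error U EG (AG ¬error)]: least fixpoint, start Z0 = Sat(EG (AG ¬error)) = {Retry, Busy, Done}, add states in Sat(¬error) with every successor in Z. Already a fixed point.
Sat(A[¬error U EG (AG ¬error)]) = {Retry, Busy, Done}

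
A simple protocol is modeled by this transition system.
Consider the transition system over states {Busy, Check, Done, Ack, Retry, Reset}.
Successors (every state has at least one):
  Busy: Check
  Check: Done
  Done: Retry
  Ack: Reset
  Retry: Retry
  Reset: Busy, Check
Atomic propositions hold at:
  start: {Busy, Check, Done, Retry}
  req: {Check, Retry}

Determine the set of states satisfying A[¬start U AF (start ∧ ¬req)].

Sat(¬start) = {Ack, Reset}
Sat(¬req) = {Busy, Done, Ack, Reset}
Sat(start ∧ ¬req) = {Busy, Done}
AF (start ∧ ¬req): least fixpoint, start Z0 = {Busy, Done}, add states with every successor in Z. Z1 = {Busy, Check, Done}; Z2 = {Busy, Check, Done, Reset}; Z3 = {Busy, Check, Done, Ack, Reset}; fixed.
Sat(AF (start ∧ ¬req)) = {Busy, Check, Done, Ack, Reset}
A[¬start U AF (start ∧ ¬req)]: least fixpoint, start Z0 = Sat(AF (start ∧ ¬req)) = {Busy, Check, Done, Ack, Reset}, add states in Sat(¬start) with every successor in Z. Already a fixed point.
Sat(A[¬start U AF (start ∧ ¬req)]) = {Busy, Check, Done, Ack, Reset}

{Busy, Check, Done, Ack, Reset}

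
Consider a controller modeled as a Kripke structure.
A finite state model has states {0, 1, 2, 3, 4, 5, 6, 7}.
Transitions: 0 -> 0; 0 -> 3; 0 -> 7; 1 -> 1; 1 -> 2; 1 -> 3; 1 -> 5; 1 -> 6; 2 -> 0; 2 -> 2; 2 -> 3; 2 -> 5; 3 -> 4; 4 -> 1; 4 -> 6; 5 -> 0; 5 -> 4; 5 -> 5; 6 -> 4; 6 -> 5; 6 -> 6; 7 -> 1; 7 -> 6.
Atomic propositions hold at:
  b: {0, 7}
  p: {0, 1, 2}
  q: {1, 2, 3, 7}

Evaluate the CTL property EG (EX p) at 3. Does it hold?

Sat(EX p) = {s : some successor in {0, 1, 2}} = {0, 1, 2, 4, 5, 7}
EG (EX p): greatest fixpoint, start Z0 = {0, 1, 2, 4, 5, 7}, keep only states in Sat with some successor in Z. Already a fixed point.
Sat(EG (EX p)) = {0, 1, 2, 4, 5, 7}
3 ∉ Sat(EG (EX p)) = {0, 1, 2, 4, 5, 7}, so the formula does not hold at 3.

No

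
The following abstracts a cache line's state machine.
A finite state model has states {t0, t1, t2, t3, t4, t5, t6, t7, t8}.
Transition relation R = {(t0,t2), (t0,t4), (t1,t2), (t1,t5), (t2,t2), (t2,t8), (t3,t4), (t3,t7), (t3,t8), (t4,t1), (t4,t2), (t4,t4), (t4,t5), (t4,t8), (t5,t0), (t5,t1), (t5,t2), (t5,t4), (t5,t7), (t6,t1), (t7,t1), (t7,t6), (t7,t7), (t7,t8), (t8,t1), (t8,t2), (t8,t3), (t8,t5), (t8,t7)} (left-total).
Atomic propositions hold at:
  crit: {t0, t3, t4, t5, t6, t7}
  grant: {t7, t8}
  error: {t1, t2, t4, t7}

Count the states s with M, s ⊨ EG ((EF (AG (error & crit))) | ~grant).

Sat(error & crit) = {t4, t7}
AG (error & crit): greatest fixpoint, start Z0 = {t4, t7}, keep only states in Sat with every successor in Z. Z1 = ∅; fixed.
Sat(AG (error & crit)) = ∅
EF (AG (error & crit)): least fixpoint, start Z0 = ∅, add states with some successor in Z. Already a fixed point.
Sat(EF (AG (error & crit))) = ∅
Sat(~grant) = {t0, t1, t2, t3, t4, t5, t6}
Sat((EF (AG (error & crit))) | ~grant) = {t0, t1, t2, t3, t4, t5, t6}
EG ((EF (AG (error & crit))) | ~grant): greatest fixpoint, start Z0 = {t0, t1, t2, t3, t4, t5, t6}, keep only states in Sat with some successor in Z. Already a fixed point.
Sat(EG ((EF (AG (error & crit))) | ~grant)) = {t0, t1, t2, t3, t4, t5, t6}
|Sat(EG ((EF (AG (error & crit))) | ~grant))| = |{t0, t1, t2, t3, t4, t5, t6}| = 7.

7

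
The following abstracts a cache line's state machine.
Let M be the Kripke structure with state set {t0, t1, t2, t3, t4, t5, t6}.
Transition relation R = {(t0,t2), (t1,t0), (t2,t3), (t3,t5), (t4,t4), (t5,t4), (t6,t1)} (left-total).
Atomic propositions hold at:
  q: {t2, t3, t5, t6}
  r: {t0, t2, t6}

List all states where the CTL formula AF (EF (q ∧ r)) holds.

Sat(q ∧ r) = {t2, t6}
EF (q ∧ r): least fixpoint, start Z0 = {t2, t6}, add states with some successor in Z. Z1 = {t0, t2, t6}; Z2 = {t0, t1, t2, t6}; fixed.
Sat(EF (q ∧ r)) = {t0, t1, t2, t6}
AF (EF (q ∧ r)): least fixpoint, start Z0 = {t0, t1, t2, t6}, add states with every successor in Z. Already a fixed point.
Sat(AF (EF (q ∧ r))) = {t0, t1, t2, t6}

{t0, t1, t2, t6}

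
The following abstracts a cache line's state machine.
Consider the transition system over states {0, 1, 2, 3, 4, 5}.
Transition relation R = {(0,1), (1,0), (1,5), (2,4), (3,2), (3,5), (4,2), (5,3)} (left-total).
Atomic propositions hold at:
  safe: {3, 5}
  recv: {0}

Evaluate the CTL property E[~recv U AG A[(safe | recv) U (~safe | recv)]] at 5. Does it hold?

Sat(~recv) = {1, 2, 3, 4, 5}
Sat(safe | recv) = {0, 3, 5}
Sat(~safe) = {0, 1, 2, 4}
Sat(~safe | recv) = {0, 1, 2, 4}
A[(safe | recv) U (~safe | recv)]: least fixpoint, start Z0 = Sat((~safe | recv)) = {0, 1, 2, 4}, add states in Sat(safe | recv) with every successor in Z. Already a fixed point.
Sat(A[(safe | recv) U (~safe | recv)]) = {0, 1, 2, 4}
AG A[(safe | recv) U (~safe | recv)]: greatest fixpoint, start Z0 = {0, 1, 2, 4}, keep only states in Sat with every successor in Z. Z1 = {0, 2, 4}; Z2 = {2, 4}; fixed.
Sat(AG A[(safe | recv) U (~safe | recv)]) = {2, 4}
E[~recv U AG A[(safe | recv) U (~safe | recv)]]: least fixpoint, start Z0 = Sat(AG A[(safe | recv) U (~safe | recv)]) = {2, 4}, add states in Sat(~recv) with some successor in Z. Z1 = {2, 3, 4}; Z2 = {2, 3, 4, 5}; Z3 = {1, 2, 3, 4, 5}; fixed.
Sat(E[~recv U AG A[(safe | recv) U (~safe | recv)]]) = {1, 2, 3, 4, 5}
5 ∈ Sat(E[~recv U AG A[(safe | recv) U (~safe | recv)]]) = {1, 2, 3, 4, 5}, so the formula holds at 5.

Yes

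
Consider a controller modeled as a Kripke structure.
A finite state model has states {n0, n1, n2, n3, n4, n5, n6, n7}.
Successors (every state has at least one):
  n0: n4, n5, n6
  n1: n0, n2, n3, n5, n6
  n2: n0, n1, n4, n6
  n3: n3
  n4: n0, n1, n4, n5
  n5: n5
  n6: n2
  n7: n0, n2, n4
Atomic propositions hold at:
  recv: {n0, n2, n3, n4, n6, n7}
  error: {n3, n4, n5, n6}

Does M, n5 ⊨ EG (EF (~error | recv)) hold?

Sat(~error) = {n0, n1, n2, n7}
Sat(~error | recv) = {n0, n1, n2, n3, n4, n6, n7}
EF (~error | recv): least fixpoint, start Z0 = {n0, n1, n2, n3, n4, n6, n7}, add states with some successor in Z. Already a fixed point.
Sat(EF (~error | recv)) = {n0, n1, n2, n3, n4, n6, n7}
EG (EF (~error | recv)): greatest fixpoint, start Z0 = {n0, n1, n2, n3, n4, n6, n7}, keep only states in Sat with some successor in Z. Already a fixed point.
Sat(EG (EF (~error | recv))) = {n0, n1, n2, n3, n4, n6, n7}
n5 ∉ Sat(EG (EF (~error | recv))) = {n0, n1, n2, n3, n4, n6, n7}, so the formula does not hold at n5.

No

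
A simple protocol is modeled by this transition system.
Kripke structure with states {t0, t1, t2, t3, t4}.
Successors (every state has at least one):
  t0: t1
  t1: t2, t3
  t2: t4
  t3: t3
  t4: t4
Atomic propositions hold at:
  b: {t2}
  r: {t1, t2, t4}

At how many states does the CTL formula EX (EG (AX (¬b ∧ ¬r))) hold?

2

Sat(¬b) = {t0, t1, t3, t4}
Sat(¬r) = {t0, t3}
Sat(¬b ∧ ¬r) = {t0, t3}
Sat(AX (¬b ∧ ¬r)) = {s : every successor in {t0, t3}} = {t3}
EG (AX (¬b ∧ ¬r)): greatest fixpoint, start Z0 = {t3}, keep only states in Sat with some successor in Z. Already a fixed point.
Sat(EG (AX (¬b ∧ ¬r))) = {t3}
Sat(EX (EG (AX (¬b ∧ ¬r)))) = {s : some successor in {t3}} = {t1, t3}
|Sat(EX (EG (AX (¬b ∧ ¬r))))| = |{t1, t3}| = 2.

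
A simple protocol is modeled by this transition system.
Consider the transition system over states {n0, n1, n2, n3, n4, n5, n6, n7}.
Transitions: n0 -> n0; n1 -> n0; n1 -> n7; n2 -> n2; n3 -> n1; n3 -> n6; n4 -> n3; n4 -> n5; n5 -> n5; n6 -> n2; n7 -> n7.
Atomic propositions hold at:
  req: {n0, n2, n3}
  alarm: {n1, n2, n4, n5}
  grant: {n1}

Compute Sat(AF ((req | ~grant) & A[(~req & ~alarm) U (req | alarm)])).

{n0, n2, n3, n4, n5, n6}

Sat(~grant) = {n0, n2, n3, n4, n5, n6, n7}
Sat(req | ~grant) = {n0, n2, n3, n4, n5, n6, n7}
Sat(~req) = {n1, n4, n5, n6, n7}
Sat(~alarm) = {n0, n3, n6, n7}
Sat(~req & ~alarm) = {n6, n7}
Sat(req | alarm) = {n0, n1, n2, n3, n4, n5}
A[(~req & ~alarm) U (req | alarm)]: least fixpoint, start Z0 = Sat((req | alarm)) = {n0, n1, n2, n3, n4, n5}, add states in Sat(~req & ~alarm) with every successor in Z. Z1 = {n0, n1, n2, n3, n4, n5, n6}; fixed.
Sat(A[(~req & ~alarm) U (req | alarm)]) = {n0, n1, n2, n3, n4, n5, n6}
Sat((req | ~grant) & A[(~req & ~alarm) U (req | alarm)]) = {n0, n2, n3, n4, n5, n6}
AF ((req | ~grant) & A[(~req & ~alarm) U (req | alarm)]): least fixpoint, start Z0 = {n0, n2, n3, n4, n5, n6}, add states with every successor in Z. Already a fixed point.
Sat(AF ((req | ~grant) & A[(~req & ~alarm) U (req | alarm)])) = {n0, n2, n3, n4, n5, n6}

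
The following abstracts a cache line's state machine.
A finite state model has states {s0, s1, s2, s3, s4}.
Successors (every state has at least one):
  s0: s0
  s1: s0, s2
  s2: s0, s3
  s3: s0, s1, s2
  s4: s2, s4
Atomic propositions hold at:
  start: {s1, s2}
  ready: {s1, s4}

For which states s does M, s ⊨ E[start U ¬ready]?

Sat(¬ready) = {s0, s2, s3}
E[start U ¬ready]: least fixpoint, start Z0 = Sat(¬ready) = {s0, s2, s3}, add states in Sat(start) with some successor in Z. Z1 = {s0, s1, s2, s3}; fixed.
Sat(E[start U ¬ready]) = {s0, s1, s2, s3}

{s0, s1, s2, s3}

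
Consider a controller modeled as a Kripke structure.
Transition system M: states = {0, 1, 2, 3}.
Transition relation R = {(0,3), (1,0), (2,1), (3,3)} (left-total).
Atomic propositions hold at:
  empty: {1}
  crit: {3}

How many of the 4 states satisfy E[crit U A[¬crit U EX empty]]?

1

Sat(¬crit) = {0, 1, 2}
Sat(EX empty) = {s : some successor in {1}} = {2}
A[¬crit U EX empty]: least fixpoint, start Z0 = Sat(EX empty) = {2}, add states in Sat(¬crit) with every successor in Z. Already a fixed point.
Sat(A[¬crit U EX empty]) = {2}
E[crit U A[¬crit U EX empty]]: least fixpoint, start Z0 = Sat(A[¬crit U EX empty]) = {2}, add states in Sat(crit) with some successor in Z. Already a fixed point.
Sat(E[crit U A[¬crit U EX empty]]) = {2}
|Sat(E[crit U A[¬crit U EX empty]])| = |{2}| = 1.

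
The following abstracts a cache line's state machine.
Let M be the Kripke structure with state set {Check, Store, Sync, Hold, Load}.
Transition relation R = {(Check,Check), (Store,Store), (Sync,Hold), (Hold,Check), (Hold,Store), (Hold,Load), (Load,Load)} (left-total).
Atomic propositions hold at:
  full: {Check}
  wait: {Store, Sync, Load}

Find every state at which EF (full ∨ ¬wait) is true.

Sat(¬wait) = {Check, Hold}
Sat(full ∨ ¬wait) = {Check, Hold}
EF (full ∨ ¬wait): least fixpoint, start Z0 = {Check, Hold}, add states with some successor in Z. Z1 = {Check, Sync, Hold}; fixed.
Sat(EF (full ∨ ¬wait)) = {Check, Sync, Hold}

{Check, Sync, Hold}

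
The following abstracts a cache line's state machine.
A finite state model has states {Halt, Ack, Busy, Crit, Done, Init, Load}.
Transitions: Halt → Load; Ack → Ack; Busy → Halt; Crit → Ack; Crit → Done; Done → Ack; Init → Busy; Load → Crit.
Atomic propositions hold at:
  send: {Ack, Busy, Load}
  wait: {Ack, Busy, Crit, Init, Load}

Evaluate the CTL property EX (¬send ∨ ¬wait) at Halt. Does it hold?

No

Sat(¬send) = {Halt, Crit, Done, Init}
Sat(¬wait) = {Halt, Done}
Sat(¬send ∨ ¬wait) = {Halt, Crit, Done, Init}
Sat(EX (¬send ∨ ¬wait)) = {s : some successor in {Halt, Crit, Done, Init}} = {Busy, Crit, Load}
Halt ∉ Sat(EX (¬send ∨ ¬wait)) = {Busy, Crit, Load}, so the formula does not hold at Halt.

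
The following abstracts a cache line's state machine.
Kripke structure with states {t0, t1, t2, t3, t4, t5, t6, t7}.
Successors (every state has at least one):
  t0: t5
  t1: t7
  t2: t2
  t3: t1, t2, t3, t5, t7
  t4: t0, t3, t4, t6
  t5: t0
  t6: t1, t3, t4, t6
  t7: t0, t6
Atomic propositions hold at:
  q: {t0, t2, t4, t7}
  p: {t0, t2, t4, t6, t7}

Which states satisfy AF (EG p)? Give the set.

{t1, t2, t4, t6, t7}

EG p: greatest fixpoint, start Z0 = {t0, t2, t4, t6, t7}, keep only states in Sat with some successor in Z. Z1 = {t2, t4, t6, t7}; fixed.
Sat(EG p) = {t2, t4, t6, t7}
AF (EG p): least fixpoint, start Z0 = {t2, t4, t6, t7}, add states with every successor in Z. Z1 = {t1, t2, t4, t6, t7}; fixed.
Sat(AF (EG p)) = {t1, t2, t4, t6, t7}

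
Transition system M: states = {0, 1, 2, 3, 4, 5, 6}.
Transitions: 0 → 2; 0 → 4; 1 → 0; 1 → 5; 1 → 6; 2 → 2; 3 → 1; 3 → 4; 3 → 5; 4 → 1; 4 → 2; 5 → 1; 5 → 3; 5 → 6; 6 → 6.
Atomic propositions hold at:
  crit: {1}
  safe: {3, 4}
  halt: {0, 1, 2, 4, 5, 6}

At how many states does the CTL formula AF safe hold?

AF safe: least fixpoint, start Z0 = {3, 4}, add states with every successor in Z. Already a fixed point.
Sat(AF safe) = {3, 4}
|Sat(AF safe)| = |{3, 4}| = 2.

2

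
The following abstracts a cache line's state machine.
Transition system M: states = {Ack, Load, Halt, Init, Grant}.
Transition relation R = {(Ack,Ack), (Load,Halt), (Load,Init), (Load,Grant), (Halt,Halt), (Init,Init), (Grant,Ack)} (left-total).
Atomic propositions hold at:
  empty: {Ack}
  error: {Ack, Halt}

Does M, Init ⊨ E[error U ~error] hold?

Sat(~error) = {Load, Init, Grant}
E[error U ~error]: least fixpoint, start Z0 = Sat(~error) = {Load, Init, Grant}, add states in Sat(error) with some successor in Z. Already a fixed point.
Sat(E[error U ~error]) = {Load, Init, Grant}
Init ∈ Sat(E[error U ~error]) = {Load, Init, Grant}, so the formula holds at Init.

Yes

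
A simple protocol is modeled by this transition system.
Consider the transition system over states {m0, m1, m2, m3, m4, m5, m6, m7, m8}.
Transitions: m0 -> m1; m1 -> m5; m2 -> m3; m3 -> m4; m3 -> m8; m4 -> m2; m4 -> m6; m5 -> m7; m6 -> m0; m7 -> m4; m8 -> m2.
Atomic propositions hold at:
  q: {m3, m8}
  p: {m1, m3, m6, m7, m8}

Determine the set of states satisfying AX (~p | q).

Sat(~p) = {m0, m2, m4, m5}
Sat(~p | q) = {m0, m2, m3, m4, m5, m8}
Sat(AX (~p | q)) = {s : every successor in {m0, m2, m3, m4, m5, m8}} = {m1, m2, m3, m6, m7, m8}

{m1, m2, m3, m6, m7, m8}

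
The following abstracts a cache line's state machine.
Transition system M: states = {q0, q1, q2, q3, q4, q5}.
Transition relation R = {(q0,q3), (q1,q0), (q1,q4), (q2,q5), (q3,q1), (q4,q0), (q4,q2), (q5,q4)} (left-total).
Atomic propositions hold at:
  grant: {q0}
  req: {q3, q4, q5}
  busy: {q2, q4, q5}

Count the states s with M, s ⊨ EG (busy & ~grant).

3

Sat(~grant) = {q1, q2, q3, q4, q5}
Sat(busy & ~grant) = {q2, q4, q5}
EG (busy & ~grant): greatest fixpoint, start Z0 = {q2, q4, q5}, keep only states in Sat with some successor in Z. Already a fixed point.
Sat(EG (busy & ~grant)) = {q2, q4, q5}
|Sat(EG (busy & ~grant))| = |{q2, q4, q5}| = 3.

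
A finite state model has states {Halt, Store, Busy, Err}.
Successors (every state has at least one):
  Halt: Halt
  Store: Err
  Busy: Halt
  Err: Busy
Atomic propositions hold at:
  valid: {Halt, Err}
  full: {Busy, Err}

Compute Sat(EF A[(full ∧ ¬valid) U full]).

Sat(¬valid) = {Store, Busy}
Sat(full ∧ ¬valid) = {Busy}
A[(full ∧ ¬valid) U full]: least fixpoint, start Z0 = Sat(full) = {Busy, Err}, add states in Sat(full ∧ ¬valid) with every successor in Z. Already a fixed point.
Sat(A[(full ∧ ¬valid) U full]) = {Busy, Err}
EF A[(full ∧ ¬valid) U full]: least fixpoint, start Z0 = {Busy, Err}, add states with some successor in Z. Z1 = {Store, Busy, Err}; fixed.
Sat(EF A[(full ∧ ¬valid) U full]) = {Store, Busy, Err}

{Store, Busy, Err}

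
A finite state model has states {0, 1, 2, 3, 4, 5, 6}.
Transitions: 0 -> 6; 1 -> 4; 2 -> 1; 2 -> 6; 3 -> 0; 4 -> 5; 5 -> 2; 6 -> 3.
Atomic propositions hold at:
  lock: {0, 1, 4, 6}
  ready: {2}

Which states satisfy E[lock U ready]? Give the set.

{2}

E[lock U ready]: least fixpoint, start Z0 = Sat(ready) = {2}, add states in Sat(lock) with some successor in Z. Already a fixed point.
Sat(E[lock U ready]) = {2}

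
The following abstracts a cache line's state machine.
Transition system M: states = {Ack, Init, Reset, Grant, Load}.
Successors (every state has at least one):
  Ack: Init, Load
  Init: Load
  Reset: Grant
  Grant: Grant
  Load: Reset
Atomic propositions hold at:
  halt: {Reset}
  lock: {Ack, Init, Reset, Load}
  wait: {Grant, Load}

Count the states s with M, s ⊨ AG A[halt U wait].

A[halt U wait]: least fixpoint, start Z0 = Sat(wait) = {Grant, Load}, add states in Sat(halt) with every successor in Z. Z1 = {Reset, Grant, Load}; fixed.
Sat(A[halt U wait]) = {Reset, Grant, Load}
AG A[halt U wait]: greatest fixpoint, start Z0 = {Reset, Grant, Load}, keep only states in Sat with every successor in Z. Already a fixed point.
Sat(AG A[halt U wait]) = {Reset, Grant, Load}
|Sat(AG A[halt U wait])| = |{Reset, Grant, Load}| = 3.

3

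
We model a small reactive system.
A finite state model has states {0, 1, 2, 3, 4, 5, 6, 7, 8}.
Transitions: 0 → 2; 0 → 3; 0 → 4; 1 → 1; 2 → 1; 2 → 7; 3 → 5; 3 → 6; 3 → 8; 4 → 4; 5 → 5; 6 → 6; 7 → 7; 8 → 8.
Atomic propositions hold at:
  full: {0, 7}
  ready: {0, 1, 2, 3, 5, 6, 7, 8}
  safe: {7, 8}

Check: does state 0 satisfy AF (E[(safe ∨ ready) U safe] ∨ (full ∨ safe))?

Yes

Sat(safe ∨ ready) = {0, 1, 2, 3, 5, 6, 7, 8}
E[(safe ∨ ready) U safe]: least fixpoint, start Z0 = Sat(safe) = {7, 8}, add states in Sat(safe ∨ ready) with some successor in Z. Z1 = {2, 3, 7, 8}; Z2 = {0, 2, 3, 7, 8}; fixed.
Sat(E[(safe ∨ ready) U safe]) = {0, 2, 3, 7, 8}
Sat(full ∨ safe) = {0, 7, 8}
Sat(E[(safe ∨ ready) U safe] ∨ (full ∨ safe)) = {0, 2, 3, 7, 8}
AF (E[(safe ∨ ready) U safe] ∨ (full ∨ safe)): least fixpoint, start Z0 = {0, 2, 3, 7, 8}, add states with every successor in Z. Already a fixed point.
Sat(AF (E[(safe ∨ ready) U safe] ∨ (full ∨ safe))) = {0, 2, 3, 7, 8}
0 ∈ Sat(AF (E[(safe ∨ ready) U safe] ∨ (full ∨ safe))) = {0, 2, 3, 7, 8}, so the formula holds at 0.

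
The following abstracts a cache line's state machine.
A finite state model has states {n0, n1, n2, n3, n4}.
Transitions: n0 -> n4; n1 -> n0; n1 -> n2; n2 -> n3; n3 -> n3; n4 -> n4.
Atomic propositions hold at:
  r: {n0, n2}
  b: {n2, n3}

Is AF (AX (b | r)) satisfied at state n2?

Yes

Sat(b | r) = {n0, n2, n3}
Sat(AX (b | r)) = {s : every successor in {n0, n2, n3}} = {n1, n2, n3}
AF (AX (b | r)): least fixpoint, start Z0 = {n1, n2, n3}, add states with every successor in Z. Already a fixed point.
Sat(AF (AX (b | r))) = {n1, n2, n3}
n2 ∈ Sat(AF (AX (b | r))) = {n1, n2, n3}, so the formula holds at n2.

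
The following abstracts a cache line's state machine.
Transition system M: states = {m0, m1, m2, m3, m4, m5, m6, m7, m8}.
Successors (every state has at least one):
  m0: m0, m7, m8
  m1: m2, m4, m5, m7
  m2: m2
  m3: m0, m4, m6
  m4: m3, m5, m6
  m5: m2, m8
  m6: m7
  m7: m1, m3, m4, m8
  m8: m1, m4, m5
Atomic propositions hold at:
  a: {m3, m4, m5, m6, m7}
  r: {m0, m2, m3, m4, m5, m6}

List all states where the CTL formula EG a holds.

{m3, m4, m6, m7}

EG a: greatest fixpoint, start Z0 = {m3, m4, m5, m6, m7}, keep only states in Sat with some successor in Z. Z1 = {m3, m4, m6, m7}; fixed.
Sat(EG a) = {m3, m4, m6, m7}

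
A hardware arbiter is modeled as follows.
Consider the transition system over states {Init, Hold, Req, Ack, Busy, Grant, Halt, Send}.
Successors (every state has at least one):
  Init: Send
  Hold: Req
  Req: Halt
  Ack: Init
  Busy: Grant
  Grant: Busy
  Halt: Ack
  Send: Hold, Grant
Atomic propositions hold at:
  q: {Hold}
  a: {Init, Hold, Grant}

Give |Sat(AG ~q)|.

2

Sat(~q) = {Init, Req, Ack, Busy, Grant, Halt, Send}
AG ~q: greatest fixpoint, start Z0 = {Init, Req, Ack, Busy, Grant, Halt, Send}, keep only states in Sat with every successor in Z. Z1 = {Init, Req, Ack, Busy, Grant, Halt}; Z2 = {Req, Ack, Busy, Grant, Halt}; Z3 = {Req, Busy, Grant, Halt}; Z4 = {Req, Busy, Grant}; Z5 = {Busy, Grant}; fixed.
Sat(AG ~q) = {Busy, Grant}
|Sat(AG ~q)| = |{Busy, Grant}| = 2.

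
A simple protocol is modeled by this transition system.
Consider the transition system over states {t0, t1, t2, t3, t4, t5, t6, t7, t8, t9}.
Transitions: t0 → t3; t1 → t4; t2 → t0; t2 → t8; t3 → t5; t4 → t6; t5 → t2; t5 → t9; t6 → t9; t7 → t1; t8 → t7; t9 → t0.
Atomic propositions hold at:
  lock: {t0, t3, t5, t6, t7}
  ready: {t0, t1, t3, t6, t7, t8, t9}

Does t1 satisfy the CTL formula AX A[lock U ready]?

No

A[lock U ready]: least fixpoint, start Z0 = Sat(ready) = {t0, t1, t3, t6, t7, t8, t9}, add states in Sat(lock) with every successor in Z. Already a fixed point.
Sat(A[lock U ready]) = {t0, t1, t3, t6, t7, t8, t9}
Sat(AX A[lock U ready]) = {s : every successor in {t0, t1, t3, t6, t7, t8, t9}} = {t0, t2, t4, t6, t7, t8, t9}
t1 ∉ Sat(AX A[lock U ready]) = {t0, t2, t4, t6, t7, t8, t9}, so the formula does not hold at t1.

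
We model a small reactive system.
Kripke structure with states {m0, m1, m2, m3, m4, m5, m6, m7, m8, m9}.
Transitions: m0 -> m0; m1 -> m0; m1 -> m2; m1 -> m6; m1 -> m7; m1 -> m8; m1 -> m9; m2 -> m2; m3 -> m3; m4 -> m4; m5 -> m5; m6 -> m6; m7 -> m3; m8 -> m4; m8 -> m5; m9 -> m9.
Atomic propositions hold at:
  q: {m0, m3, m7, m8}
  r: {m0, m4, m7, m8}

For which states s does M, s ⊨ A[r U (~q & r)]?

{m4}

Sat(~q) = {m1, m2, m4, m5, m6, m9}
Sat(~q & r) = {m4}
A[r U (~q & r)]: least fixpoint, start Z0 = Sat((~q & r)) = {m4}, add states in Sat(r) with every successor in Z. Already a fixed point.
Sat(A[r U (~q & r)]) = {m4}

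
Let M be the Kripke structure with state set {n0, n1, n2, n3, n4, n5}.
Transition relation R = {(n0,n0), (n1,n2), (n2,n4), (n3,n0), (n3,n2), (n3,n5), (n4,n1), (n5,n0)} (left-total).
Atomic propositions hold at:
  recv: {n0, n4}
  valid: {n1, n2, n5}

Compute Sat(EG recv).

EG recv: greatest fixpoint, start Z0 = {n0, n4}, keep only states in Sat with some successor in Z. Z1 = {n0}; fixed.
Sat(EG recv) = {n0}

{n0}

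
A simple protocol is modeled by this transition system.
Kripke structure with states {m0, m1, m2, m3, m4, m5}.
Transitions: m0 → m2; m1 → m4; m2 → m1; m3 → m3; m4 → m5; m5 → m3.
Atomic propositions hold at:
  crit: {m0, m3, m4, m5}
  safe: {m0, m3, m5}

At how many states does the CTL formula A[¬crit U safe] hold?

3

Sat(¬crit) = {m1, m2}
A[¬crit U safe]: least fixpoint, start Z0 = Sat(safe) = {m0, m3, m5}, add states in Sat(¬crit) with every successor in Z. Already a fixed point.
Sat(A[¬crit U safe]) = {m0, m3, m5}
|Sat(A[¬crit U safe])| = |{m0, m3, m5}| = 3.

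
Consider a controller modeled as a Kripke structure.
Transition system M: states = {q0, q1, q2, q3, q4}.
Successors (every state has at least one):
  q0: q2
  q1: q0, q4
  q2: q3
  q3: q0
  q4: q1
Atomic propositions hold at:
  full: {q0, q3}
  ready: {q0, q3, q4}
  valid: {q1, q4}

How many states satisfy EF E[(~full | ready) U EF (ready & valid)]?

2

Sat(~full) = {q1, q2, q4}
Sat(~full | ready) = {q0, q1, q2, q3, q4}
Sat(ready & valid) = {q4}
EF (ready & valid): least fixpoint, start Z0 = {q4}, add states with some successor in Z. Z1 = {q1, q4}; fixed.
Sat(EF (ready & valid)) = {q1, q4}
E[(~full | ready) U EF (ready & valid)]: least fixpoint, start Z0 = Sat(EF (ready & valid)) = {q1, q4}, add states in Sat(~full | ready) with some successor in Z. Already a fixed point.
Sat(E[(~full | ready) U EF (ready & valid)]) = {q1, q4}
EF E[(~full | ready) U EF (ready & valid)]: least fixpoint, start Z0 = {q1, q4}, add states with some successor in Z. Already a fixed point.
Sat(EF E[(~full | ready) U EF (ready & valid)]) = {q1, q4}
|Sat(EF E[(~full | ready) U EF (ready & valid)])| = |{q1, q4}| = 2.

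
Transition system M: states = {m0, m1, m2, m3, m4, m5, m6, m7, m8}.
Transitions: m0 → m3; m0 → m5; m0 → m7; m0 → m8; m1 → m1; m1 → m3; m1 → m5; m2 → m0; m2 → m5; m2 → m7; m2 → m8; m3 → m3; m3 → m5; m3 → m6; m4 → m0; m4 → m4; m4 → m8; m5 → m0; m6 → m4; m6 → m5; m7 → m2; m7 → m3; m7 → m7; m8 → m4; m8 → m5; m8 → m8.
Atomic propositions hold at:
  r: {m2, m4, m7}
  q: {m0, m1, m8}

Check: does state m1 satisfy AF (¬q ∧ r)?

No

Sat(¬q) = {m2, m3, m4, m5, m6, m7}
Sat(¬q ∧ r) = {m2, m4, m7}
AF (¬q ∧ r): least fixpoint, start Z0 = {m2, m4, m7}, add states with every successor in Z. Already a fixed point.
Sat(AF (¬q ∧ r)) = {m2, m4, m7}
m1 ∉ Sat(AF (¬q ∧ r)) = {m2, m4, m7}, so the formula does not hold at m1.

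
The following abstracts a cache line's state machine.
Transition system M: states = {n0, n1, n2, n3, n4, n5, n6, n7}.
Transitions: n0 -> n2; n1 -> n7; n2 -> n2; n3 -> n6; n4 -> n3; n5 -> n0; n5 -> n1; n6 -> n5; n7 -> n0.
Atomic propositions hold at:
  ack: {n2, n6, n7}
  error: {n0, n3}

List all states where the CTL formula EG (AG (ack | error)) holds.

{n0, n2, n7}

Sat(ack | error) = {n0, n2, n3, n6, n7}
AG (ack | error): greatest fixpoint, start Z0 = {n0, n2, n3, n6, n7}, keep only states in Sat with every successor in Z. Z1 = {n0, n2, n3, n7}; Z2 = {n0, n2, n7}; fixed.
Sat(AG (ack | error)) = {n0, n2, n7}
EG (AG (ack | error)): greatest fixpoint, start Z0 = {n0, n2, n7}, keep only states in Sat with some successor in Z. Already a fixed point.
Sat(EG (AG (ack | error))) = {n0, n2, n7}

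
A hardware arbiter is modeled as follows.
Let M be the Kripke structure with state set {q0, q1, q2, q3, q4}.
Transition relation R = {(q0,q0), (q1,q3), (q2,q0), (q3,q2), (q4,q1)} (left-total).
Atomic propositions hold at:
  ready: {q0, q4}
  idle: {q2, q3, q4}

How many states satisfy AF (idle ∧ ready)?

1

Sat(idle ∧ ready) = {q4}
AF (idle ∧ ready): least fixpoint, start Z0 = {q4}, add states with every successor in Z. Already a fixed point.
Sat(AF (idle ∧ ready)) = {q4}
|Sat(AF (idle ∧ ready))| = |{q4}| = 1.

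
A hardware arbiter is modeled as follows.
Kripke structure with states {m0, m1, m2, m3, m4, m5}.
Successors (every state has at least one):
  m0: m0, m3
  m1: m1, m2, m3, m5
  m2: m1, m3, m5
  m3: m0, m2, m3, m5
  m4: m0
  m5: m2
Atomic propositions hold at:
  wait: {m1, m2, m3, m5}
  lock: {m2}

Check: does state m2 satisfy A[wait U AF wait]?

AF wait: least fixpoint, start Z0 = {m1, m2, m3, m5}, add states with every successor in Z. Already a fixed point.
Sat(AF wait) = {m1, m2, m3, m5}
A[wait U AF wait]: least fixpoint, start Z0 = Sat(AF wait) = {m1, m2, m3, m5}, add states in Sat(wait) with every successor in Z. Already a fixed point.
Sat(A[wait U AF wait]) = {m1, m2, m3, m5}
m2 ∈ Sat(A[wait U AF wait]) = {m1, m2, m3, m5}, so the formula holds at m2.

Yes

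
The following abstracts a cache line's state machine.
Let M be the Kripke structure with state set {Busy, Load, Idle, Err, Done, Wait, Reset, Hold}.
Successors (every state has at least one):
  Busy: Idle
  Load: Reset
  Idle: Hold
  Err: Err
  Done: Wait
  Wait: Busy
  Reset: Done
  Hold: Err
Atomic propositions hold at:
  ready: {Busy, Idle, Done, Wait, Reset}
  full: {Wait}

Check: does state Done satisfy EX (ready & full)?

Sat(ready & full) = {Wait}
Sat(EX (ready & full)) = {s : some successor in {Wait}} = {Done}
Done ∈ Sat(EX (ready & full)) = {Done}, so the formula holds at Done.

Yes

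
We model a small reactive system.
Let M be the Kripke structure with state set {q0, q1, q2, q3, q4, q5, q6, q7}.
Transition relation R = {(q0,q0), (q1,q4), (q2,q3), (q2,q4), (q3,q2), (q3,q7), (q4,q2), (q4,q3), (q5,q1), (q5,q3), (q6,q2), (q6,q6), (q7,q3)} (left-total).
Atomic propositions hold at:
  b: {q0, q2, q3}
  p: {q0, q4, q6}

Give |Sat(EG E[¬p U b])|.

Sat(¬p) = {q1, q2, q3, q5, q7}
E[¬p U b]: least fixpoint, start Z0 = Sat(b) = {q0, q2, q3}, add states in Sat(¬p) with some successor in Z. Z1 = {q0, q2, q3, q5, q7}; fixed.
Sat(E[¬p U b]) = {q0, q2, q3, q5, q7}
EG E[¬p U b]: greatest fixpoint, start Z0 = {q0, q2, q3, q5, q7}, keep only states in Sat with some successor in Z. Already a fixed point.
Sat(EG E[¬p U b]) = {q0, q2, q3, q5, q7}
|Sat(EG E[¬p U b])| = |{q0, q2, q3, q5, q7}| = 5.

5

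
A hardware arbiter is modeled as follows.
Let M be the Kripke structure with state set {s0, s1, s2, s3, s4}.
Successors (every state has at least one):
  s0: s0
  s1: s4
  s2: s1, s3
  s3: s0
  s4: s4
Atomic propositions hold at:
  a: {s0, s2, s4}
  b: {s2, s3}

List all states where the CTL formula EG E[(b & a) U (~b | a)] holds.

Sat(b & a) = {s2}
Sat(~b) = {s0, s1, s4}
Sat(~b | a) = {s0, s1, s2, s4}
E[(b & a) U (~b | a)]: least fixpoint, start Z0 = Sat((~b | a)) = {s0, s1, s2, s4}, add states in Sat(b & a) with some successor in Z. Already a fixed point.
Sat(E[(b & a) U (~b | a)]) = {s0, s1, s2, s4}
EG E[(b & a) U (~b | a)]: greatest fixpoint, start Z0 = {s0, s1, s2, s4}, keep only states in Sat with some successor in Z. Already a fixed point.
Sat(EG E[(b & a) U (~b | a)]) = {s0, s1, s2, s4}

{s0, s1, s2, s4}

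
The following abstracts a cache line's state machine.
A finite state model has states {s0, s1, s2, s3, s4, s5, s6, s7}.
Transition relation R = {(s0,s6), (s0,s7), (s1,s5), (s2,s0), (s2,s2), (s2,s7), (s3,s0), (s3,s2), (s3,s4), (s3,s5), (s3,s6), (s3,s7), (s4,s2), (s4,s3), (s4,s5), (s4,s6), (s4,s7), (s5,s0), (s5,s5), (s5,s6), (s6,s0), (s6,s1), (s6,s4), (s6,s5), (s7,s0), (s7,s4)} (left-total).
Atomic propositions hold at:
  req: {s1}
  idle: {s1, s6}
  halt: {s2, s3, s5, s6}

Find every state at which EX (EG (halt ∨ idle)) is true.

{s0, s1, s2, s3, s4, s5, s6}

Sat(halt ∨ idle) = {s1, s2, s3, s5, s6}
EG (halt ∨ idle): greatest fixpoint, start Z0 = {s1, s2, s3, s5, s6}, keep only states in Sat with some successor in Z. Already a fixed point.
Sat(EG (halt ∨ idle)) = {s1, s2, s3, s5, s6}
Sat(EX (EG (halt ∨ idle))) = {s : some successor in {s1, s2, s3, s5, s6}} = {s0, s1, s2, s3, s4, s5, s6}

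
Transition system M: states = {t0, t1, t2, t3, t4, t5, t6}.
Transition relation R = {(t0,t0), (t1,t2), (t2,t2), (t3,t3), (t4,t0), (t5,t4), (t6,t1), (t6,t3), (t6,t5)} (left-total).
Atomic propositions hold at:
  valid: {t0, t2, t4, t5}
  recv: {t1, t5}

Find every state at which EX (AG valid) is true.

{t0, t1, t2, t4, t5, t6}

AG valid: greatest fixpoint, start Z0 = {t0, t2, t4, t5}, keep only states in Sat with every successor in Z. Already a fixed point.
Sat(AG valid) = {t0, t2, t4, t5}
Sat(EX (AG valid)) = {s : some successor in {t0, t2, t4, t5}} = {t0, t1, t2, t4, t5, t6}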